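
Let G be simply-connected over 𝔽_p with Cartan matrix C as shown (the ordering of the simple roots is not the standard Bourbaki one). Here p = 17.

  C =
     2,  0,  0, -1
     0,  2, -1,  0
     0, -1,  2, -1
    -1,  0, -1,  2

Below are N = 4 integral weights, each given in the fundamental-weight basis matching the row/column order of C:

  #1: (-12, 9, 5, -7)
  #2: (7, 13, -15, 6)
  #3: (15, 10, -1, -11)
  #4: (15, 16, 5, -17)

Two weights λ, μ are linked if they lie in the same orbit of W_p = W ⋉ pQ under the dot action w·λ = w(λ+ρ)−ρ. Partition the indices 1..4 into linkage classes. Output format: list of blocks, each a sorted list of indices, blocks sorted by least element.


Type A_4, rank 4, |W|=120; reorder rows/cols to standard.

Alcove-folded reps (p=17, 4 weights, presented ϖ-order):

  1: (6, 1, 10, 0);  2: (1, 0, 7, 7);  3: (6, 1, 10, 0);  4: (6, 1, 10, 0)

Linkage partition of the 4 weights (2 classes, p=17):

[[1, 3, 4], [2]]


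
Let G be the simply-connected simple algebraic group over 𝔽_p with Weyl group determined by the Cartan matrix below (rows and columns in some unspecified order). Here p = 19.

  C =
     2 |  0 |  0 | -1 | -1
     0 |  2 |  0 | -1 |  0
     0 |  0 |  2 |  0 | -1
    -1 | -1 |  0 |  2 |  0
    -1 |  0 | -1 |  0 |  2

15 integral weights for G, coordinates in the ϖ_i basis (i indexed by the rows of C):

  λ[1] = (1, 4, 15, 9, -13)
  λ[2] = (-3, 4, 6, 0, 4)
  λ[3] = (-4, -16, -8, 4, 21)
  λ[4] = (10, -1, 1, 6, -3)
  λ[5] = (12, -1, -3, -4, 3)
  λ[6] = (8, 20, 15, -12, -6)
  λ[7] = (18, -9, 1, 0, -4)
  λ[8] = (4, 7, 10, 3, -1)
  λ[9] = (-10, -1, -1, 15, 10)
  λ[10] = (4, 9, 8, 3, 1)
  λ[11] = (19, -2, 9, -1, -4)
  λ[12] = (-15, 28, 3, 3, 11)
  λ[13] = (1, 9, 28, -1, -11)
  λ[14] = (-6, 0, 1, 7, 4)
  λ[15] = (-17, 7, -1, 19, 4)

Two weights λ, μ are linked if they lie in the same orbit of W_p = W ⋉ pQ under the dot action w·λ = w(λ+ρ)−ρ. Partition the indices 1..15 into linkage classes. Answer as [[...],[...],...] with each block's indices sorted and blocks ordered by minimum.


Dynkin diagram of C (from the 8 off-diagonal −1 entries): A_5.

Ā_19 reps of the 15 weights (A_5, coords as presented):

  λ_1 → (10, 3, 2, 0, 2);  λ_2 → (1, 4, 7, 1, 3);  λ_3 → (10, 3, 2, 0, 2);  λ_4 → (9, 0, 0, 7, 2);  λ_5 → (10, 3, 2, 0, 2);  λ_6 → (5, 1, 2, 3, 0);  λ_7 → (9, 0, 0, 7, 2);  λ_8 → (5, 1, 2, 3, 0);  λ_9 → (9, 0, 0, 7, 2);  λ_10 → (5, 1, 2, 3, 0);  λ_11 → (9, 0, 0, 7, 2);  λ_12 → (10, 3, 2, 0, 2);  λ_13 → (2, 8, 7, 0, 0);  λ_14 → (5, 1, 2, 3, 0);  λ_15 → (5, 1, 2, 3, 0)

Grouping the 15 weights by Ā_19-representative: 5 linkage classes.

[[1, 3, 5, 12], [2], [4, 7, 9, 11], [6, 8, 10, 14, 15], [13]]


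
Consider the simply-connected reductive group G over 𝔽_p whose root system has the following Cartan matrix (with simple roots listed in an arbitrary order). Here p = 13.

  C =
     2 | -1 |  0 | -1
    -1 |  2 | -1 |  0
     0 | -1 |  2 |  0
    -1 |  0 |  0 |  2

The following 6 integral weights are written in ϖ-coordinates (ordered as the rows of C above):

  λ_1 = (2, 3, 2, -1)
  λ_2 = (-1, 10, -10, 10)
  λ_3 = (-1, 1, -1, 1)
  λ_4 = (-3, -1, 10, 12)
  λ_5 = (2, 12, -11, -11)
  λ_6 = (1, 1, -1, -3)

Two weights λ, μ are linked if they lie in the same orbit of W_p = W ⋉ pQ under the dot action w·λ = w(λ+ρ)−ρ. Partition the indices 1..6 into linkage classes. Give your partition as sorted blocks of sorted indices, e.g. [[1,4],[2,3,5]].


Type A_4, rank 4, |W|=120; reorder rows/cols to standard.

Folding the 6 weights λ_j+ρ into Ā_13 (reps in the given 4-coord order):

    1: (3, 4, 3, 0)
    2: (0, 2, 0, 2)
    3: (0, 2, 0, 2)
    4: (0, 2, 0, 2)
    5: (3, 4, 3, 0)
    6: (0, 2, 0, 2)

2 distinct reps among the 6 weights ⇒ 2 W_13-linkage classes:

[[1, 5], [2, 3, 4, 6]]


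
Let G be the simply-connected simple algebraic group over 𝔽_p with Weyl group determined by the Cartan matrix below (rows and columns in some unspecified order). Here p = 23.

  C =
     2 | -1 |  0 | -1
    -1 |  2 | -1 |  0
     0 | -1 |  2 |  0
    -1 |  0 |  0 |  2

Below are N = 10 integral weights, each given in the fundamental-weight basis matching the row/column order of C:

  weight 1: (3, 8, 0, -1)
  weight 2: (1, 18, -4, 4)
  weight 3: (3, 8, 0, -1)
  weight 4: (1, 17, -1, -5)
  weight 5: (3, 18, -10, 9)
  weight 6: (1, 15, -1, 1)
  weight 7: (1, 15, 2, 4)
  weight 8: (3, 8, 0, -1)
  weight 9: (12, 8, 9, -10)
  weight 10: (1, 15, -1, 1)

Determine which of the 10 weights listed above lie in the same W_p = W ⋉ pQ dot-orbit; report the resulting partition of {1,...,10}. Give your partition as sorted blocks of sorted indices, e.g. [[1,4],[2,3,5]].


Cartan matrix: type A_4 (|W|=120); un-permuting the 4 rows.

Folding the 10 weights λ_j+ρ into Ā_23 (reps in the given 4-coord order):

  λ_1 → (4, 9, 1, 0) · λ_2 → (2, 16, 0, 2) · λ_3 → (4, 9, 1, 0) · λ_4 → (2, 16, 0, 2) · λ_5 → (4, 9, 1, 0) · λ_6 → (2, 16, 0, 2) · λ_7 → (2, 16, 0, 2) · λ_8 → (4, 9, 1, 0) · λ_9 → (4, 9, 1, 0) · λ_10 → (2, 16, 0, 2)

2 distinct reps among the 10 weights ⇒ 2 W_23-linkage classes:

[[1, 3, 5, 8, 9], [2, 4, 6, 7, 10]]


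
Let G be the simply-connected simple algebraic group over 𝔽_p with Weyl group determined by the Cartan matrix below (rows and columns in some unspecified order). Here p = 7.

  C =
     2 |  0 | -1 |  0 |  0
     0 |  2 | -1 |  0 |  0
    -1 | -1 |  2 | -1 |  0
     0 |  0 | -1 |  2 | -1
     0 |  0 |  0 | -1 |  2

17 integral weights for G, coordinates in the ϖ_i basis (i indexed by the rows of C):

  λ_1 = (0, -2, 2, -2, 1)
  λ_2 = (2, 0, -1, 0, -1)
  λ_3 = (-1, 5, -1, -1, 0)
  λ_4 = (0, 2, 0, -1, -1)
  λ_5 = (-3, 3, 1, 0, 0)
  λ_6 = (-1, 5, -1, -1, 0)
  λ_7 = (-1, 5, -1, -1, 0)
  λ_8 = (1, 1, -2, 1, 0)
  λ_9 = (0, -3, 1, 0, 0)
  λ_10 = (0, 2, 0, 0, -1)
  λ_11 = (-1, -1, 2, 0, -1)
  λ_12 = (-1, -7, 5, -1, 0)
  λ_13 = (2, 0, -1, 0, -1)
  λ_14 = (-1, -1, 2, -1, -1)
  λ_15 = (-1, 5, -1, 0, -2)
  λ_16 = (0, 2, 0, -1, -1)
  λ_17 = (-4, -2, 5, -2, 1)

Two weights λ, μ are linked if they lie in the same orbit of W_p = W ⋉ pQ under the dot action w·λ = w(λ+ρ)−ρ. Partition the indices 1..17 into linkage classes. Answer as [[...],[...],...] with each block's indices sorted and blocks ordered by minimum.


Dynkin diagram of C (from the 8 off-diagonal −1 entries): D_5.

λ_j+ρ reflected into Ā_7 (⟨·,θ^∨⟩≤7); 5-tuples as given:

    [1] (1, 1, 1, 1, 1)
    [2] (3, 1, 0, 1, 0)
    [3] (0, 6, 0, 0, 1)
    [4] (1, 3, 1, 0, 0)
    [5] (1, 3, 1, 0, 0)
    [6] (0, 6, 0, 0, 1)
    [7] (0, 6, 0, 0, 1)
    [8] (1, 1, 1, 1, 1)
    [9] (1, 2, 0, 1, 1)
    [10] (1, 3, 1, 0, 0)
    [11] (0, 0, 3, 0, 0)
    [12] (0, 6, 0, 0, 1)
    [13] (3, 1, 0, 1, 0)
    [14] (0, 0, 3, 0, 0)
    [15] (0, 6, 0, 0, 1)
    [16] (1, 3, 1, 0, 0)
    [17] (3, 1, 0, 1, 0)

Grouping the 17 weights by Ā_7-representative: 6 linkage classes.

[[1, 8], [2, 13, 17], [3, 6, 7, 12, 15], [4, 5, 10, 16], [9], [11, 14]]


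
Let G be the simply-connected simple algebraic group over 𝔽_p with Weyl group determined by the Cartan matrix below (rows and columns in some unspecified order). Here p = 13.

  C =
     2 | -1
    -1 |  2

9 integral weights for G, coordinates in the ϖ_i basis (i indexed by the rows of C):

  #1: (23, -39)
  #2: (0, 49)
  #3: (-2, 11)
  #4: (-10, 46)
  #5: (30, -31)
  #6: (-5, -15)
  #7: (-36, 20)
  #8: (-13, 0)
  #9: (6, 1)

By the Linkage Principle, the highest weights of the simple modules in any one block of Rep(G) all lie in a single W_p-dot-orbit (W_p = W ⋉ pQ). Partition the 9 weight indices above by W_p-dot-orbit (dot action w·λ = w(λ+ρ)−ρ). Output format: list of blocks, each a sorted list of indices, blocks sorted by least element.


A_2 Cartan matrix, 2 simple roots permuted; ρ=(1,1).

W_13-reps of the 9 weights in Ā_13 (same 2-coord order as C):

  λ_1+ρ ↦ (1, 11) · λ_2+ρ ↦ (1, 11) · λ_3+ρ ↦ (1, 11) · λ_4+ρ ↦ (8, 1) · λ_5+ρ ↦ (8, 1) · λ_6+ρ ↦ (8, 1) · λ_7+ρ ↦ (8, 1) · λ_8+ρ ↦ (1, 11) · λ_9+ρ ↦ (7, 2)

Linkage partition of the 9 weights (3 classes, p=13):

[[1, 2, 3, 8], [4, 5, 6, 7], [9]]


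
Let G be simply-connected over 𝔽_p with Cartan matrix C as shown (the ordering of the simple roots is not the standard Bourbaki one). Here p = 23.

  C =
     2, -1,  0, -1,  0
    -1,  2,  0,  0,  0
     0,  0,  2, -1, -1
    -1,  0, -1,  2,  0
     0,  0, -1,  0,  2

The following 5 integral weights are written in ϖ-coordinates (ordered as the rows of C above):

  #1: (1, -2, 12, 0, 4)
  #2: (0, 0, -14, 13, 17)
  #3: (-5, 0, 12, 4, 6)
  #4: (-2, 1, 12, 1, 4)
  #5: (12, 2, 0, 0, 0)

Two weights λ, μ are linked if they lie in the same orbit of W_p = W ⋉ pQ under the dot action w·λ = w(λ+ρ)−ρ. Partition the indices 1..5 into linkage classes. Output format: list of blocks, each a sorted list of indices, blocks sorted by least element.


Dynkin diagram of C (from the 8 off-diagonal −1 entries): A_5.

Alcove-folded reps (p=23, 5 weights, presented ϖ-order):

  [1] (1, 1, 13, 1, 5) · [2] (1, 1, 13, 1, 5) · [3] (1, 1, 13, 1, 5) · [4] (1, 1, 13, 1, 5) · [5] (13, 3, 1, 1, 1)

Grouping the 5 weights by Ā_23-representative: 2 linkage classes.

[[1, 2, 3, 4], [5]]


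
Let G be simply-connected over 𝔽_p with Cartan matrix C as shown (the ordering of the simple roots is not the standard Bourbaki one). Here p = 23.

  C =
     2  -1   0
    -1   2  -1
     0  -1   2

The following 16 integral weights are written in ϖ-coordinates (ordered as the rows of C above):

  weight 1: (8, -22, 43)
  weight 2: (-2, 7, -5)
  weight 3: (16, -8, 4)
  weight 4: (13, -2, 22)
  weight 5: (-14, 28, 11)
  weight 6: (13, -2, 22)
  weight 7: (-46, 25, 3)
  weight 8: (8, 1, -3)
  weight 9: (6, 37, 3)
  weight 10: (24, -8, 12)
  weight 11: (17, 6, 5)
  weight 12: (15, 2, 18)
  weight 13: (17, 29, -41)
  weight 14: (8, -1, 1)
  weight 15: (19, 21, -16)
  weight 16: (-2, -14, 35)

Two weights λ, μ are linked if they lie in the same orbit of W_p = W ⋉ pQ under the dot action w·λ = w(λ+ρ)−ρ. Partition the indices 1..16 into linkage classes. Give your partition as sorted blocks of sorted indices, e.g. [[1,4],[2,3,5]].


Type A_3, rank 3, |W|=24; reorder rows/cols to standard.

λ_j+ρ reflected into Ā_23 (⟨·,θ^∨⟩≤23); 3-tuples as given:

    [1] (9, 0, 2)
    [2] (1, 3, 4)
    [3] (10, 5, 2)
    [4] (0, 1, 9)
    [5] (5, 5, 6)
    [6] (0, 1, 9)
    [7] (1, 3, 4)
    [8] (9, 0, 2)
    [9] (1, 3, 4)
    [10] (10, 5, 2)
    [11] (10, 5, 2)
    [12] (1, 3, 4)
    [13] (10, 5, 2)
    [14] (9, 0, 2)
    [15] (1, 3, 4)
    [16] (0, 1, 9)

5 distinct reps among the 16 weights ⇒ 5 W_23-linkage classes:

[[1, 8, 14], [2, 7, 9, 12, 15], [3, 10, 11, 13], [4, 6, 16], [5]]


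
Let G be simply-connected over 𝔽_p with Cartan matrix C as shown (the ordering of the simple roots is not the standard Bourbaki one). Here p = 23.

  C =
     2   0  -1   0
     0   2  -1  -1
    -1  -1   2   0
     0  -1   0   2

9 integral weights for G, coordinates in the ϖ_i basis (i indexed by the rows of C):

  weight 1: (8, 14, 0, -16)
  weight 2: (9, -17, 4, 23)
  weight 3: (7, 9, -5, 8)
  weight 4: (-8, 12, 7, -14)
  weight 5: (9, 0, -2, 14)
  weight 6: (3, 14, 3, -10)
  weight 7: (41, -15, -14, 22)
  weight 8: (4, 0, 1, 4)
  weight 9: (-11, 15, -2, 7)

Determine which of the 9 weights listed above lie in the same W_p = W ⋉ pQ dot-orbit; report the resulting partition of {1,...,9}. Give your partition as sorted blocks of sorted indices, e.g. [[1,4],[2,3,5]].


Type A_4, rank 4, |W|=120; reorder rows/cols to standard.

W_23-reps of the 9 weights in Ā_23 (same 4-coord order as C):

  1: (7, 0, 1, 13)
  2: (0, 5, 10, 7)
  3: (4, 6, 4, 9)
  4: (7, 0, 1, 13)
  5: (7, 0, 1, 13)
  6: (4, 6, 4, 9)
  7: (4, 6, 4, 9)
  8: (5, 1, 2, 5)
  9: (0, 5, 10, 7)

Partition of {1..9} into 4 W_23-dot-orbits:

[[1, 4, 5], [2, 9], [3, 6, 7], [8]]


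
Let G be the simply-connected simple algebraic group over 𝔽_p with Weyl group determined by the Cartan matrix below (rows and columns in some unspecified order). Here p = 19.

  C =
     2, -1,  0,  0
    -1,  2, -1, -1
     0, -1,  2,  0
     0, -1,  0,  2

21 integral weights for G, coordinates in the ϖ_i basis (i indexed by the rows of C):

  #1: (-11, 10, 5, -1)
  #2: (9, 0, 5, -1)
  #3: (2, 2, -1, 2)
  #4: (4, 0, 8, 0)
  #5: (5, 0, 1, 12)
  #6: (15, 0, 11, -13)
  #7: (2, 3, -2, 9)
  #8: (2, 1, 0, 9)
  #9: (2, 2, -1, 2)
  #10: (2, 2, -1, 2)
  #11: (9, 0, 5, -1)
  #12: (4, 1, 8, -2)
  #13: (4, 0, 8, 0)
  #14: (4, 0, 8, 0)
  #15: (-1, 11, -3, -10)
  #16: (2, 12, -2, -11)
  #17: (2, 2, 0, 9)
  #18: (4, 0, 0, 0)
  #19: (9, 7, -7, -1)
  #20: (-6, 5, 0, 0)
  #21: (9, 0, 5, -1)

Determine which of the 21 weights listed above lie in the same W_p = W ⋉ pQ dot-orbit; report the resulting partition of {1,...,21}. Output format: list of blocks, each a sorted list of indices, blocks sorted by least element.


Type D_4, rank 4, |W|=192; reorder rows/cols to standard.

Each λ_j+ρ reduced to Ā_19; 4-tuples below use C's row order:

  λ_1+ρ ↦ (10, 1, 6, 0);  λ_2+ρ ↦ (10, 1, 6, 0);  λ_3+ρ ↦ (3, 3, 0, 3);  λ_4+ρ ↦ (5, 1, 9, 1);  λ_5+ρ ↦ (3, 2, 1, 10);  λ_6+ρ ↦ (5, 1, 1, 1);  λ_7+ρ ↦ (3, 2, 1, 10);  λ_8+ρ ↦ (3, 2, 1, 10);  λ_9+ρ ↦ (3, 3, 0, 3);  λ_10+ρ ↦ (3, 3, 0, 3);  λ_11+ρ ↦ (10, 1, 6, 0);  λ_12+ρ ↦ (5, 1, 9, 1);  λ_13+ρ ↦ (5, 1, 9, 1);  λ_14+ρ ↦ (5, 1, 9, 1);  λ_15+ρ ↦ (0, 1, 2, 9);  λ_16+ρ ↦ (3, 2, 1, 10);  λ_17+ρ ↦ (3, 2, 1, 10);  λ_18+ρ ↦ (5, 1, 1, 1);  λ_19+ρ ↦ (10, 1, 6, 0);  λ_20+ρ ↦ (5, 1, 1, 1);  λ_21+ρ ↦ (10, 1, 6, 0)

Grouping the 21 weights by Ā_19-representative: 6 linkage classes.

[[1, 2, 11, 19, 21], [3, 9, 10], [4, 12, 13, 14], [5, 7, 8, 16, 17], [6, 18, 20], [15]]


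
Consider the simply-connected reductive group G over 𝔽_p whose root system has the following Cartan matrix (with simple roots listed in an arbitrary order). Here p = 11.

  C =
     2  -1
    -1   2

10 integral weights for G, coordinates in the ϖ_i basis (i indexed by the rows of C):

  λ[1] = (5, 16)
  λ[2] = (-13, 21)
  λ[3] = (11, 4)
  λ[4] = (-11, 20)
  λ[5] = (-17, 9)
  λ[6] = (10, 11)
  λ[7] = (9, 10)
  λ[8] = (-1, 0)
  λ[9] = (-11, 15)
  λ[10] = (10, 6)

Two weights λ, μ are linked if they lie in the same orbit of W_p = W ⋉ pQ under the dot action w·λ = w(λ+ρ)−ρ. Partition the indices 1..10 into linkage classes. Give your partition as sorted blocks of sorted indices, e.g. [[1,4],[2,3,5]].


A_2 Cartan matrix, 2 simple roots permuted; ρ=(1,1).

Alcove-folded reps (p=11, 10 weights, presented ϖ-order):

  1: (5, 1)
  2: (0, 1)
  3: (5, 1)
  4: (0, 1)
  5: (5, 1)
  6: (0, 1)
  7: (0, 1)
  8: (0, 1)
  9: (5, 1)
  10: (4, 0)

Linkage partition of the 10 weights (3 classes, p=11):

[[1, 3, 5, 9], [2, 4, 6, 7, 8], [10]]


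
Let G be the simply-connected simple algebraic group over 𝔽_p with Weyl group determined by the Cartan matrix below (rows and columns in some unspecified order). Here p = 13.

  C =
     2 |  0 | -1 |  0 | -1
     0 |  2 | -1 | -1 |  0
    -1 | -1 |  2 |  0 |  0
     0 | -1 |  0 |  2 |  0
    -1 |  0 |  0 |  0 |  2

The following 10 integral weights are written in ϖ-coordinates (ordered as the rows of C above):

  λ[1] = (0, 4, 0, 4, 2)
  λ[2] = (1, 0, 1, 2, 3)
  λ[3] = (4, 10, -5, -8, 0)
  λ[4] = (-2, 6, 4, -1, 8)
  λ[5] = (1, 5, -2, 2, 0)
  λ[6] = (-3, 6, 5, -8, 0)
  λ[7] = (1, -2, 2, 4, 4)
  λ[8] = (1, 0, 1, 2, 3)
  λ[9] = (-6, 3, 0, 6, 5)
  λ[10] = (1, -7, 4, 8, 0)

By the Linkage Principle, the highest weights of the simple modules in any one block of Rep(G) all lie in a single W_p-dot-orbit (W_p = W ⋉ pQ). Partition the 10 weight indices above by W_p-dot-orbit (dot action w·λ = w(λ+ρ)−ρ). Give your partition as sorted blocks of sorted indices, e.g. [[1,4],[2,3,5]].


Type A_5, rank 5, |W|=720; reorder rows/cols to standard.

Folding the 10 weights λ_j+ρ into Ā_13 (reps in the given 5-coord order):

  λ_1 → (1, 5, 1, 3, 1);  λ_2 → (2, 1, 2, 3, 4);  λ_3 → (1, 0, 4, 7, 1);  λ_4 → (1, 0, 4, 7, 1);  λ_5 → (1, 5, 1, 3, 1);  λ_6 → (1, 0, 4, 7, 1);  λ_7 → (2, 1, 2, 3, 4);  λ_8 → (2, 1, 2, 3, 4);  λ_9 → (1, 0, 4, 7, 1);  λ_10 → (1, 5, 1, 3, 1)

The 10 indices split into 3 linkage classes (same alcove rep ⇔ same W_13-dot-orbit):

[[1, 5, 10], [2, 7, 8], [3, 4, 6, 9]]


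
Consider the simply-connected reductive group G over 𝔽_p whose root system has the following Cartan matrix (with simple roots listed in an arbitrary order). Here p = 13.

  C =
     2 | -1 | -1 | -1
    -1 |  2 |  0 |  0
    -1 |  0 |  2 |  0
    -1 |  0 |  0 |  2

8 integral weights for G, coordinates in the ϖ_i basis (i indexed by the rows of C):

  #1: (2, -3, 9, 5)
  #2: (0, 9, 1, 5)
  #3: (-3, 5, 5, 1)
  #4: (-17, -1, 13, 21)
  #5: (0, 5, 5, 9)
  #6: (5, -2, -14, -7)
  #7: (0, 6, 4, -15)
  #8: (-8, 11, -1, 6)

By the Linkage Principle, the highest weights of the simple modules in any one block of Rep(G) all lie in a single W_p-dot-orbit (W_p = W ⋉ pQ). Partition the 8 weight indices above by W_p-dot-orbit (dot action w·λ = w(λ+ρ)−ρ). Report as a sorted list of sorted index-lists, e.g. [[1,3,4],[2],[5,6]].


Dynkin diagram of C (from the 6 off-diagonal −1 entries): D_4.

Alcove-folded reps (p=13, 8 weights, presented ϖ-order):

    1: (2, 4, 4, 0)
    2: (2, 4, 4, 0)
    3: (2, 4, 4, 0)
    4: (2, 4, 4, 0)
    5: (2, 4, 4, 0)
    6: (0, 5, 7, 0)
    7: (0, 5, 7, 0)
    8: (0, 5, 7, 0)

Linkage partition of the 8 weights (2 classes, p=13):

[[1, 2, 3, 4, 5], [6, 7, 8]]


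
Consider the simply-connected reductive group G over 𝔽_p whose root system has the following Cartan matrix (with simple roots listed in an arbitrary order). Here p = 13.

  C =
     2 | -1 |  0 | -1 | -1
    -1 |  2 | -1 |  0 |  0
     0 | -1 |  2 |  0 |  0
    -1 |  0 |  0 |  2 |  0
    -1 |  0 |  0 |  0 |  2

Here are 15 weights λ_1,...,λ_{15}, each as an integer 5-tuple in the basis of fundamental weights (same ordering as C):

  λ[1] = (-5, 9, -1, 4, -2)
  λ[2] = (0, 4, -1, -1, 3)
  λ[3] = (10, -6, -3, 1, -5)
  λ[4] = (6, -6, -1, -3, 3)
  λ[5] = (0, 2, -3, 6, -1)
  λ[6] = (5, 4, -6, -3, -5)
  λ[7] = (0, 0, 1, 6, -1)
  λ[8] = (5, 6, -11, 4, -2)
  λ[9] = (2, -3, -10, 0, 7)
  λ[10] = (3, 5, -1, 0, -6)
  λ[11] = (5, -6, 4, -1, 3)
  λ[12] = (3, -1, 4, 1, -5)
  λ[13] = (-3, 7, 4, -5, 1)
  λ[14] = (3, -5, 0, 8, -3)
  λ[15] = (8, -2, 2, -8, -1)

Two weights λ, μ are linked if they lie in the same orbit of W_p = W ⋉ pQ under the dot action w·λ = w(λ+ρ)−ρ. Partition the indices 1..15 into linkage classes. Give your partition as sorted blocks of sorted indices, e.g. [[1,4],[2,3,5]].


D_5 Cartan matrix, 5 simple roots permuted; ρ=(1,1,1,1,1).

W_13-reps of the 15 weights in Ā_13 (same 5-coord order as C):

    λ_1+ρ ↦ (1, 2, 0, 0, 4)
    λ_2+ρ ↦ (1, 2, 0, 0, 4)
    λ_3+ρ ↦ (0, 0, 5, 2, 4)
    λ_4+ρ ↦ (0, 0, 5, 2, 4)
    λ_5+ρ ↦ (1, 1, 2, 7, 0)
    λ_6+ρ ↦ (0, 0, 5, 2, 4)
    λ_7+ρ ↦ (1, 1, 2, 7, 0)
    λ_8+ρ ↦ (1, 2, 0, 0, 4)
    λ_9+ρ ↦ (1, 1, 2, 7, 0)
    λ_10+ρ ↦ (1, 2, 0, 0, 4)
    λ_11+ρ ↦ (1, 2, 0, 0, 4)
    λ_12+ρ ↦ (0, 0, 5, 2, 4)
    λ_13+ρ ↦ (0, 0, 5, 2, 4)
    λ_14+ρ ↦ (1, 1, 2, 7, 0)
    λ_15+ρ ↦ (1, 1, 2, 7, 0)

Linkage partition of the 15 weights (3 classes, p=13):

[[1, 2, 8, 10, 11], [3, 4, 6, 12, 13], [5, 7, 9, 14, 15]]


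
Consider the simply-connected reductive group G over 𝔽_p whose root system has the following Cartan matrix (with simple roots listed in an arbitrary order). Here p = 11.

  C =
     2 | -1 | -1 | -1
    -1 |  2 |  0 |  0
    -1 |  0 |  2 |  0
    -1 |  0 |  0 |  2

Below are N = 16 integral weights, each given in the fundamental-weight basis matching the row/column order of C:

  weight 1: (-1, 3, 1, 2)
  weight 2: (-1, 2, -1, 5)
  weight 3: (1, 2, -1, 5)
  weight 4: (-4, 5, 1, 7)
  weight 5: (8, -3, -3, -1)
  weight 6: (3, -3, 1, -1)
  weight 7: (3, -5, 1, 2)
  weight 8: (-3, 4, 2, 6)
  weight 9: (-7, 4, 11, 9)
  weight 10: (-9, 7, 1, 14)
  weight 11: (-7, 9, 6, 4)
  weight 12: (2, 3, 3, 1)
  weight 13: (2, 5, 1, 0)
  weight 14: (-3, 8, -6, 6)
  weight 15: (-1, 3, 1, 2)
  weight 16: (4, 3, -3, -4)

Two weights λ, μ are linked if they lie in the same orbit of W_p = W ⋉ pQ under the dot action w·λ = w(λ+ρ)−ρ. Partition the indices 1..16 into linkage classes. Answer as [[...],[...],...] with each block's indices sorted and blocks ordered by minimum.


D_4 Cartan matrix, 4 simple roots permuted; ρ=(1,1,1,1).

Alcove-folded reps (p=11, 16 weights, presented ϖ-order):

  1: (0, 4, 2, 3);  2: (0, 3, 0, 6);  3: (0, 3, 0, 6);  4: (0, 3, 1, 5);  5: (2, 2, 2, 0);  6: (2, 2, 2, 0);  7: (0, 4, 2, 3);  8: (0, 3, 1, 5);  9: (0, 4, 1, 1);  10: (0, 4, 2, 3);  11: (0, 4, 1, 1);  12: (2, 2, 2, 0);  13: (1, 5, 1, 0);  14: (2, 2, 2, 0);  15: (0, 4, 2, 3);  16: (0, 4, 2, 3)

The 16 indices split into 6 linkage classes (same alcove rep ⇔ same W_11-dot-orbit):

[[1, 7, 10, 15, 16], [2, 3], [4, 8], [5, 6, 12, 14], [9, 11], [13]]


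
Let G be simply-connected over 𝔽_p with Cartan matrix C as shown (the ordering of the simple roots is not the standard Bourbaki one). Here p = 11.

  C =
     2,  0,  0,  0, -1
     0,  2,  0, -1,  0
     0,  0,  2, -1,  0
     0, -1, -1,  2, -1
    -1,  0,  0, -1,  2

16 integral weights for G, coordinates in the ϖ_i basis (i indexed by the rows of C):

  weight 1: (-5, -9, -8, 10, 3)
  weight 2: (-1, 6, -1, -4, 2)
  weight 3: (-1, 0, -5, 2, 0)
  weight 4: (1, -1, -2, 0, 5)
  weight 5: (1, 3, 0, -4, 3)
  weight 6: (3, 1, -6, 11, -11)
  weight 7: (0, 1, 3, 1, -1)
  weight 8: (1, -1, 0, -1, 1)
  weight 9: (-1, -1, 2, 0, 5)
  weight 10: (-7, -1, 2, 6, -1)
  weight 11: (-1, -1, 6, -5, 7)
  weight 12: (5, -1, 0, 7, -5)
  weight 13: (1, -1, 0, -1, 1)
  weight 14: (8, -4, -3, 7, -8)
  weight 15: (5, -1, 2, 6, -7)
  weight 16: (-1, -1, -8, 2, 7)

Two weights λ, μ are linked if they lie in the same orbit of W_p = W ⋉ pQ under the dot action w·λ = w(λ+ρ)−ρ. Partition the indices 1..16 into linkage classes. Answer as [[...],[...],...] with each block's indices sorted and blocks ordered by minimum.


D_5 Cartan matrix, 5 simple roots permuted; ρ=(1,1,1,1,1).

Folding the 16 weights λ_j+ρ into Ā_11 (reps in the given 5-coord order):

    [1] (0, 4, 3, 0, 0)
    [2] (0, 4, 3, 0, 0)
    [3] (0, 0, 3, 1, 0)
    [4] (2, 0, 1, 0, 2)
    [5] (2, 1, 2, 1, 1)
    [6] (3, 0, 1, 1, 2)
    [7] (1, 2, 4, 2, 0)
    [8] (2, 0, 1, 0, 2)
    [9] (0, 0, 3, 1, 0)
    [10] (0, 0, 3, 1, 0)
    [11] (0, 4, 3, 0, 0)
    [12] (2, 0, 1, 0, 2)
    [13] (2, 0, 1, 0, 2)
    [14] (2, 1, 2, 1, 1)
    [15] (0, 0, 3, 1, 0)
    [16] (0, 4, 3, 0, 0)

Grouping the 16 weights by Ā_11-representative: 6 linkage classes.

[[1, 2, 11, 16], [3, 9, 10, 15], [4, 8, 12, 13], [5, 14], [6], [7]]


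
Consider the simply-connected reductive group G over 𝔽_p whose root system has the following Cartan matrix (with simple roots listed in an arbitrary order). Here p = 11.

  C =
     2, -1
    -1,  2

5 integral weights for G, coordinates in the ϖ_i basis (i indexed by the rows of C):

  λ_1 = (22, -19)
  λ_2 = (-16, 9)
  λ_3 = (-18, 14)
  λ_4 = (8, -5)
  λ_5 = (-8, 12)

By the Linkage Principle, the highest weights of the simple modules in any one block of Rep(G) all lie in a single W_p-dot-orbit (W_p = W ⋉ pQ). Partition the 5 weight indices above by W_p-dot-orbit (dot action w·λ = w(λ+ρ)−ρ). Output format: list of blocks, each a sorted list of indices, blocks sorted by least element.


Type A_2, rank 2, |W|=6; reorder rows/cols to standard.

W_11-reps of the 5 weights in Ā_11 (same 2-coord order as C):

  λ_1 → (6, 1)
  λ_2 → (6, 1)
  λ_3 → (5, 4)
  λ_4 → (5, 4)
  λ_5 → (5, 4)

Grouping the 5 weights by Ā_11-representative: 2 linkage classes.

[[1, 2], [3, 4, 5]]


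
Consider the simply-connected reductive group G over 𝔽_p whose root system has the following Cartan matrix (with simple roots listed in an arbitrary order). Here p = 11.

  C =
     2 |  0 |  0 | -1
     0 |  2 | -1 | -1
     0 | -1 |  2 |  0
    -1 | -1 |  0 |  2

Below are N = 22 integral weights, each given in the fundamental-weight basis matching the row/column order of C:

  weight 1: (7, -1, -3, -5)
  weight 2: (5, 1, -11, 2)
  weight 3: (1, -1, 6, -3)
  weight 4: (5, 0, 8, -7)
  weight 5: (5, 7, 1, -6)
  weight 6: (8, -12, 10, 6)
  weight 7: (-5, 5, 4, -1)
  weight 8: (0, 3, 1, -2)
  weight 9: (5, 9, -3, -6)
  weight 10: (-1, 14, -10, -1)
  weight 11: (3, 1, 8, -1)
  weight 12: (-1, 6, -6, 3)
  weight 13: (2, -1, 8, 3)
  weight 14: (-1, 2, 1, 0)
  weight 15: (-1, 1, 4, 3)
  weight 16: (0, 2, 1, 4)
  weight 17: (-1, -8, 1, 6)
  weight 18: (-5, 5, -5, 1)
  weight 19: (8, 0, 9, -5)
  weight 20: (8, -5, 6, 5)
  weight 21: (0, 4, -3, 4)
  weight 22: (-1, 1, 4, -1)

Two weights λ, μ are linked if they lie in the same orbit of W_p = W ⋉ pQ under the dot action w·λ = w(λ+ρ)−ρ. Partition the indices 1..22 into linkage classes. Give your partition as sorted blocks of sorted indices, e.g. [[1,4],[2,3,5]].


C ↔ A_4 under row/col permutation; |W(A_4)| = 120.

Alcove-folded reps (p=11, 22 weights, presented ϖ-order):

  1: (2, 0, 4, 2)
  2: (1, 3, 2, 5)
  3: (0, 2, 5, 0)
  4: (0, 5, 4, 1)
  5: (1, 3, 2, 5)
  6: (0, 2, 5, 4)
  7: (0, 2, 5, 4)
  8: (0, 3, 2, 1)
  9: (1, 3, 2, 5)
  10: (0, 2, 5, 4)
  11: (0, 2, 5, 0)
  12: (0, 2, 5, 4)
  13: (2, 0, 4, 2)
  14: (0, 3, 2, 1)
  15: (0, 2, 5, 4)
  16: (1, 3, 2, 5)
  17: (0, 2, 5, 0)
  18: (2, 0, 4, 2)
  19: (0, 3, 2, 1)
  20: (2, 0, 4, 2)
  21: (1, 3, 2, 5)
  22: (0, 2, 5, 0)

Linkage partition of the 22 weights (6 classes, p=11):

[[1, 13, 18, 20], [2, 5, 9, 16, 21], [3, 11, 17, 22], [4], [6, 7, 10, 12, 15], [8, 14, 19]]


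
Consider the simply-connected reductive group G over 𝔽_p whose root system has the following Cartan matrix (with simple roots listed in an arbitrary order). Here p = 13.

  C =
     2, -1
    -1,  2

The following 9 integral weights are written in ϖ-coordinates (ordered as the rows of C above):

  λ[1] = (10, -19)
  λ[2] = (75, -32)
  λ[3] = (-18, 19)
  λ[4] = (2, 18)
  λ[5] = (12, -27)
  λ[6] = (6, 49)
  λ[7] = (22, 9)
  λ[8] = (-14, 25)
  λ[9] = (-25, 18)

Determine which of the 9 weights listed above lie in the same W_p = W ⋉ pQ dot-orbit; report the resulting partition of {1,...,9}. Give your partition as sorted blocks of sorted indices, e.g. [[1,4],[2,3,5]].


Root system A_2: the 2×2 matrix C matches after relabeling.

Each λ_j+ρ reduced to Ā_13; 2-tuples below use C's row order:

  λ_1 → (2, 6) · λ_2 → (2, 6) · λ_3 → (6, 4) · λ_4 → (6, 4) · λ_5 → (0, 0) · λ_6 → (2, 6) · λ_7 → (7, 3) · λ_8 → (0, 0) · λ_9 → (2, 6)

Partition of {1..9} into 4 W_13-dot-orbits:

[[1, 2, 6, 9], [3, 4], [5, 8], [7]]


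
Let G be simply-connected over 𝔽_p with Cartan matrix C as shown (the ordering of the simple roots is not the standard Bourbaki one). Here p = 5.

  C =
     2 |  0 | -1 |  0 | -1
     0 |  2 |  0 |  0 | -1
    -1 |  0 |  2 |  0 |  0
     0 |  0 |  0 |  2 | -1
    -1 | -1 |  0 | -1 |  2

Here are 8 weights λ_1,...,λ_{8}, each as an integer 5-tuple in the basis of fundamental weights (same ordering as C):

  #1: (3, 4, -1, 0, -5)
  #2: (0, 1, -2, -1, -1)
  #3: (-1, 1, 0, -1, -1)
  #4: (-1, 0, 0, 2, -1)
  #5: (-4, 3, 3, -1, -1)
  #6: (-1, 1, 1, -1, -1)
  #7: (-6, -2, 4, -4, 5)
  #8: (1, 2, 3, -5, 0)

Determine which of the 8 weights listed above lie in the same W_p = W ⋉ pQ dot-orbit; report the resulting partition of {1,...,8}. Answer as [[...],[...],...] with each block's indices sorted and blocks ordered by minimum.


C ↔ D_5 under row/col permutation; |W(D_5)| = 1920.

λ_j+ρ reflected into Ā_5 (⟨·,θ^∨⟩≤5); 5-tuples as given:

  λ_1+ρ ↦ (0, 1, 1, 3, 0) · λ_2+ρ ↦ (0, 2, 1, 0, 0) · λ_3+ρ ↦ (0, 2, 1, 0, 0) · λ_4+ρ ↦ (0, 1, 1, 3, 0) · λ_5+ρ ↦ (0, 1, 1, 3, 0) · λ_6+ρ ↦ (0, 2, 2, 0, 0) · λ_7+ρ ↦ (0, 2, 1, 0, 0) · λ_8+ρ ↦ (0, 1, 1, 0, 1)

Linkage partition of the 8 weights (4 classes, p=5):

[[1, 4, 5], [2, 3, 7], [6], [8]]


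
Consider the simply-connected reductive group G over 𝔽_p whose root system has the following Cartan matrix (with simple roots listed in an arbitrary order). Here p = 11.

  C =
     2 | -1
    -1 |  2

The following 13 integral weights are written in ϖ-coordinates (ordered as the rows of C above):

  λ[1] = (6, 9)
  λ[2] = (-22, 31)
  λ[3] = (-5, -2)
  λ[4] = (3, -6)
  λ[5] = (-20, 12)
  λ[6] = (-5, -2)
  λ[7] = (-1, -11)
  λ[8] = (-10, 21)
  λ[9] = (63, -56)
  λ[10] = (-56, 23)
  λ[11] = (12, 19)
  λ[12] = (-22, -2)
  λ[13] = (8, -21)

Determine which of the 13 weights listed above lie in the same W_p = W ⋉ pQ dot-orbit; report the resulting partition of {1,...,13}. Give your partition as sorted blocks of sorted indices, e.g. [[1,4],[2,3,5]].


Root system A_2: the 2×2 matrix C matches after relabeling.

Folding the 13 weights λ_j+ρ into Ā_11 (reps in the given 2-coord order):

  [1] (1, 4);  [2] (10, 0);  [3] (1, 4);  [4] (1, 4);  [5] (3, 2);  [6] (1, 4);  [7] (10, 0);  [8] (2, 0);  [9] (2, 9);  [10] (2, 9);  [11] (2, 9);  [12] (10, 0);  [13] (2, 0)

These 13 weights hit 5 W_11-dot-orbits; sizes (4, 3, 1, 2, 3):

[[1, 3, 4, 6], [2, 7, 12], [5], [8, 13], [9, 10, 11]]


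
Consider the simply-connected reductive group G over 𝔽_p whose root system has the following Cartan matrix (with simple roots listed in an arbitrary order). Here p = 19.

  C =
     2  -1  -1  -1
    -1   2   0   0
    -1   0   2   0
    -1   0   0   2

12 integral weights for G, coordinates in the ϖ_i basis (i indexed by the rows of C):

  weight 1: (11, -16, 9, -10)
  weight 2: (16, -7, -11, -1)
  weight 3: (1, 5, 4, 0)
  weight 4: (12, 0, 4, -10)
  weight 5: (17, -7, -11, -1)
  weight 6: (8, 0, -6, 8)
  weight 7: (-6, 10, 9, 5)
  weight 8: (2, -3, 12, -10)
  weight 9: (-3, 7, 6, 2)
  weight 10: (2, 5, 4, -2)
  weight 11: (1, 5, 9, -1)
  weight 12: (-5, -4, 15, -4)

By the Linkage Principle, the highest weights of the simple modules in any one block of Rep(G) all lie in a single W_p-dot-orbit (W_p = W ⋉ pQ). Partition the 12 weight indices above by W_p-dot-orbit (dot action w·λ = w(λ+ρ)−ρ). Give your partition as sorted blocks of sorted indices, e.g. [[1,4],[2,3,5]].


Dynkin diagram of C (from the 6 off-diagonal −1 entries): D_4.

Ā_19 reps of the 12 weights (D_4, coords as presented):

  1: (4, 3, 2, 3);  2: (1, 6, 10, 0);  3: (2, 6, 5, 1);  4: (0, 1, 5, 9);  5: (1, 6, 10, 0);  6: (0, 1, 5, 9);  7: (2, 6, 5, 1);  8: (2, 6, 5, 1);  9: (2, 6, 5, 1);  10: (2, 6, 5, 1);  11: (1, 6, 10, 0);  12: (4, 3, 2, 3)

These 12 weights hit 4 W_19-dot-orbits; sizes (2, 3, 5, 2):

[[1, 12], [2, 5, 11], [3, 7, 8, 9, 10], [4, 6]]


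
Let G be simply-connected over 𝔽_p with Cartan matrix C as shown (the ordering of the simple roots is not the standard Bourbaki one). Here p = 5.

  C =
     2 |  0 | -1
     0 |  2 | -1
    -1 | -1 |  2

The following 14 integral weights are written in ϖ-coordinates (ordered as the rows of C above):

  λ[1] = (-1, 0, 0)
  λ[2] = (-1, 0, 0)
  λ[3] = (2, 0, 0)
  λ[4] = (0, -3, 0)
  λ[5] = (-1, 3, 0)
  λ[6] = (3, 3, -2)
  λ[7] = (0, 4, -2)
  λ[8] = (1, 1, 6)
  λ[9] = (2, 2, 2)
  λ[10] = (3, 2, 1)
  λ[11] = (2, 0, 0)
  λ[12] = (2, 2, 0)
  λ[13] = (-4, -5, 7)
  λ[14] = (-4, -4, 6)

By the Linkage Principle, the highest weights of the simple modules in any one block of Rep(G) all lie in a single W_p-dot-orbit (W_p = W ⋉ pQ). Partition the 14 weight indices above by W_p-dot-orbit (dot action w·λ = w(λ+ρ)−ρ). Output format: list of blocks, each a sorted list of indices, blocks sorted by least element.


C ↔ A_3 under row/col permutation; |W(A_3)| = 24.

Ā_5 reps of the 14 weights (A_3, coords as presented):

  λ_1+ρ ↦ (0, 1, 1);  λ_2+ρ ↦ (0, 1, 1);  λ_3+ρ ↦ (3, 1, 1);  λ_4+ρ ↦ (0, 1, 1);  λ_5+ρ ↦ (0, 4, 1);  λ_6+ρ ↦ (1, 1, 1);  λ_7+ρ ↦ (0, 4, 1);  λ_8+ρ ↦ (1, 1, 1);  λ_9+ρ ↦ (1, 1, 1);  λ_10+ρ ↦ (0, 1, 1);  λ_11+ρ ↦ (3, 1, 1);  λ_12+ρ ↦ (1, 1, 1);  λ_13+ρ ↦ (0, 1, 1);  λ_14+ρ ↦ (1, 1, 1)

The 14 indices split into 4 linkage classes (same alcove rep ⇔ same W_5-dot-orbit):

[[1, 2, 4, 10, 13], [3, 11], [5, 7], [6, 8, 9, 12, 14]]


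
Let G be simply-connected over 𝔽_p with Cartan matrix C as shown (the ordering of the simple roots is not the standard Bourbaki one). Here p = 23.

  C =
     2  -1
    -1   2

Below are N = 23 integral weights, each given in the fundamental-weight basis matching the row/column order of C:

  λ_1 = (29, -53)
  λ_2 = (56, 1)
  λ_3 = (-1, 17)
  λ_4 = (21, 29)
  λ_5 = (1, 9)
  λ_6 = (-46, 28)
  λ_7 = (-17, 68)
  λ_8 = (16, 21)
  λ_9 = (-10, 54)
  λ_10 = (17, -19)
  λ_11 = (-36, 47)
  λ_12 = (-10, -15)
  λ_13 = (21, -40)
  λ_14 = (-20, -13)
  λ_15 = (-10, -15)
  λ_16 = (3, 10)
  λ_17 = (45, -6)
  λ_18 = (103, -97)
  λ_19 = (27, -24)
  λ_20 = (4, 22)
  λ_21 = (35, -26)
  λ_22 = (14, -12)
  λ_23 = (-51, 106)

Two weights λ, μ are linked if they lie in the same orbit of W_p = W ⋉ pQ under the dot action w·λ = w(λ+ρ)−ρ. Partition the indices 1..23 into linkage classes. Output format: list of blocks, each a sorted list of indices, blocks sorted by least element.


Root system A_2: the 2×2 matrix C matches after relabeling.

W_23-reps of the 23 weights in Ā_23 (same 2-coord order as C):

  [1] (1, 6);  [2] (2, 10);  [3] (0, 18);  [4] (1, 6);  [5] (2, 10);  [6] (1, 6);  [7] (0, 16);  [8] (1, 6);  [9] (14, 9);  [10] (0, 18);  [11] (2, 10);  [12] (14, 9);  [13] (1, 6);  [14] (4, 11);  [15] (14, 9);  [16] (4, 11);  [17] (0, 18);  [18] (4, 11);  [19] (0, 18);  [20] (0, 18);  [21] (2, 10);  [22] (4, 11);  [23] (4, 11)

Grouping the 23 weights by Ā_23-representative: 6 linkage classes.

[[1, 4, 6, 8, 13], [2, 5, 11, 21], [3, 10, 17, 19, 20], [7], [9, 12, 15], [14, 16, 18, 22, 23]]


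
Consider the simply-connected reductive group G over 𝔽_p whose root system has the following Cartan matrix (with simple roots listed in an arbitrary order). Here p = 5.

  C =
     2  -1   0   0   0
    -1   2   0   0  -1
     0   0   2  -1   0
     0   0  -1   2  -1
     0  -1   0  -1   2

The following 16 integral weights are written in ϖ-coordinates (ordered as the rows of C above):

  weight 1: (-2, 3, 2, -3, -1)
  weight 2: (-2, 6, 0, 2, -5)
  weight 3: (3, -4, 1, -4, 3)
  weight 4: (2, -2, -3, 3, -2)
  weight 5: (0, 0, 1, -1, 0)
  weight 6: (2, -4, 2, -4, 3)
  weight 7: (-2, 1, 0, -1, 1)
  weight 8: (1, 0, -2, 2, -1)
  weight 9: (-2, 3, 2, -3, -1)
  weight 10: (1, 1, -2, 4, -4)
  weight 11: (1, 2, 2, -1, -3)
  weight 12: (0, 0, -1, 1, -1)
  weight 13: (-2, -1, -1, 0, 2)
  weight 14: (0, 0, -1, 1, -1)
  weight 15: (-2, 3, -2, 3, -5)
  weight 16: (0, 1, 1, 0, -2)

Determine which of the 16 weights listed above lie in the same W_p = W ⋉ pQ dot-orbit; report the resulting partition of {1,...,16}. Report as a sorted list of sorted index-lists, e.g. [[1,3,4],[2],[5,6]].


Cartan matrix: type A_5 (|W|=720); un-permuting the 5 rows.

Folding the 16 weights λ_j+ρ into Ā_5 (reps in the given 5-coord order):

  λ_1+ρ ↦ (1, 1, 1, 0, 2);  λ_2+ρ ↦ (0, 1, 0, 1, 2);  λ_3+ρ ↦ (1, 1, 1, 0, 2);  λ_4+ρ ↦ (1, 1, 2, 0, 1);  λ_5+ρ ↦ (1, 1, 2, 0, 1);  λ_6+ρ ↦ (0, 1, 0, 1, 2);  λ_7+ρ ↦ (1, 1, 1, 0, 2);  λ_8+ρ ↦ (1, 1, 0, 2, 0);  λ_9+ρ ↦ (1, 1, 1, 0, 2);  λ_10+ρ ↦ (0, 1, 0, 1, 2);  λ_11+ρ ↦ (1, 1, 0, 2, 0);  λ_12+ρ ↦ (1, 1, 0, 2, 0);  λ_13+ρ ↦ (0, 1, 0, 1, 2);  λ_14+ρ ↦ (1, 1, 0, 2, 0);  λ_15+ρ ↦ (0, 1, 0, 1, 2);  λ_16+ρ ↦ (1, 1, 2, 0, 1)

Grouping the 16 weights by Ā_5-representative: 4 linkage classes.

[[1, 3, 7, 9], [2, 6, 10, 13, 15], [4, 5, 16], [8, 11, 12, 14]]


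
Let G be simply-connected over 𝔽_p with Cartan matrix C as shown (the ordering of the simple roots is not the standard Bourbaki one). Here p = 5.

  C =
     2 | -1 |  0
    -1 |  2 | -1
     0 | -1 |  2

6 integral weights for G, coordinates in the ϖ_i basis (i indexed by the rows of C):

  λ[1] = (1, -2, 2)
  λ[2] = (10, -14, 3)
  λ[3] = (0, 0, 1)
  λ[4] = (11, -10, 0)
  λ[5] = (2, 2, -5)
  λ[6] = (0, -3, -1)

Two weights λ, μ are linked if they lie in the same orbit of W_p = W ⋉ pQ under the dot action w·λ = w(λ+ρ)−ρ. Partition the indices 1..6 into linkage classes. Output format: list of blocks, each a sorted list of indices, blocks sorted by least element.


Type A_3, rank 3, |W|=24; reorder rows/cols to standard.

Alcove-folded reps (p=5, 6 weights, presented ϖ-order):

  λ_1+ρ ↦ (1, 1, 2);  λ_2+ρ ↦ (1, 1, 2);  λ_3+ρ ↦ (1, 1, 2);  λ_4+ρ ↦ (1, 1, 2);  λ_5+ρ ↦ (1, 1, 2);  λ_6+ρ ↦ (0, 1, 1)

Partition of {1..6} into 2 W_5-dot-orbits:

[[1, 2, 3, 4, 5], [6]]


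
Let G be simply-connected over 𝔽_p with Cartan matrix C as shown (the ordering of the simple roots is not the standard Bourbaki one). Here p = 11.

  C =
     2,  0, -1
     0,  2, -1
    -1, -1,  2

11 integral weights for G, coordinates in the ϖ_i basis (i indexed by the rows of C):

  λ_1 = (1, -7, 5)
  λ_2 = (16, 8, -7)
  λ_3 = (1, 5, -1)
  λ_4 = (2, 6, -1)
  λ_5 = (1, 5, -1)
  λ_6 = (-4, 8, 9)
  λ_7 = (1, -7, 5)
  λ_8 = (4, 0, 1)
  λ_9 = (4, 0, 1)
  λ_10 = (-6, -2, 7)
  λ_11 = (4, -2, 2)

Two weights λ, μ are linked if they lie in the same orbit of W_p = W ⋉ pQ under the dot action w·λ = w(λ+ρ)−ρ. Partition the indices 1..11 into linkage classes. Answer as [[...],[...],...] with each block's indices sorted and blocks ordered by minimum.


Dynkin diagram of C (from the 4 off-diagonal −1 entries): A_3.

Ā_11 reps of the 11 weights (A_3, coords as presented):

    [1] (2, 6, 0)
    [2] (2, 6, 0)
    [3] (2, 6, 0)
    [4] (3, 7, 0)
    [5] (2, 6, 0)
    [6] (5, 1, 2)
    [7] (2, 6, 0)
    [8] (5, 1, 2)
    [9] (5, 1, 2)
    [10] (5, 1, 2)
    [11] (5, 1, 2)

Linkage partition of the 11 weights (3 classes, p=11):

[[1, 2, 3, 5, 7], [4], [6, 8, 9, 10, 11]]


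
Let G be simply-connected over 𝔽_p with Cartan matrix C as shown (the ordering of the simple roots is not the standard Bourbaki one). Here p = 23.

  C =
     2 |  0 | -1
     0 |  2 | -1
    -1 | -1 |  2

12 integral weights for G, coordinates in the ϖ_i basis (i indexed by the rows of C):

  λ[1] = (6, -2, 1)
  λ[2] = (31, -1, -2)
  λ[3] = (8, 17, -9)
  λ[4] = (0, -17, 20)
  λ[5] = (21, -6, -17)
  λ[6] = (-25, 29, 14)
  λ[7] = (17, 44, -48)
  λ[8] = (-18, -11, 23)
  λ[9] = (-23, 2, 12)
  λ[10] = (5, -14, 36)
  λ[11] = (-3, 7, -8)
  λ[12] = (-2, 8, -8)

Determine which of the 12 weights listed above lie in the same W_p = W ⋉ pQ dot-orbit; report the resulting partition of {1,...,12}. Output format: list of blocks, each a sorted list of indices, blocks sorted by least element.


C ↔ A_3 under row/col permutation; |W(A_3)| = 24.

λ_j+ρ reflected into Ā_23 (⟨·,θ^∨⟩≤23); 3-tuples as given:

  [1] (7, 1, 1) · [2] (14, 0, 8) · [3] (1, 10, 8) · [4] (1, 16, 5) · [5] (1, 16, 5) · [6] (7, 1, 1) · [7] (1, 16, 5) · [8] (13, 6, 3) · [9] (13, 6, 3) · [10] (13, 6, 3) · [11] (7, 1, 1) · [12] (7, 1, 1)

The 12 indices split into 5 linkage classes (same alcove rep ⇔ same W_23-dot-orbit):

[[1, 6, 11, 12], [2], [3], [4, 5, 7], [8, 9, 10]]


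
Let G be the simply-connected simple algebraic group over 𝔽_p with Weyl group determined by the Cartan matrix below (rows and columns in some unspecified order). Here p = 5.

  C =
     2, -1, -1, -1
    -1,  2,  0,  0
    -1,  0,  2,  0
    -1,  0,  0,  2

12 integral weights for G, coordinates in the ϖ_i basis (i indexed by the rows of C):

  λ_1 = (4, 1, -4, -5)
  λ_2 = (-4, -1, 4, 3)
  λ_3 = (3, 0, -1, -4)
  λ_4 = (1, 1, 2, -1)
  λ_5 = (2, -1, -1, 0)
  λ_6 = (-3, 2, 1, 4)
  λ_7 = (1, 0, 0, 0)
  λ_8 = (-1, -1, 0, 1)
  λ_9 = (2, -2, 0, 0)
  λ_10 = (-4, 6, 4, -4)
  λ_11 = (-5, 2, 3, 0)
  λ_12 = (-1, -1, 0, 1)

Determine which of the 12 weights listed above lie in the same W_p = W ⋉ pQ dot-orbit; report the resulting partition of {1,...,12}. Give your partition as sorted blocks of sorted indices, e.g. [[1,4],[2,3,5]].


Cartan matrix: type D_4 (|W|=192); un-permuting the 4 rows.

λ_j+ρ reflected into Ā_5 (⟨·,θ^∨⟩≤5); 4-tuples as given:

    λ_1+ρ ↦ (0, 0, 1, 2)
    λ_2+ρ ↦ (1, 2, 1, 0)
    λ_3+ρ ↦ (0, 1, 0, 3)
    λ_4+ρ ↦ (0, 0, 1, 2)
    λ_5+ρ ↦ (1, 0, 0, 1)
    λ_6+ρ ↦ (0, 0, 1, 2)
    λ_7+ρ ↦ (0, 1, 1, 1)
    λ_8+ρ ↦ (0, 0, 1, 2)
    λ_9+ρ ↦ (0, 1, 1, 1)
    λ_10+ρ ↦ (0, 1, 1, 1)
    λ_11+ρ ↦ (0, 1, 0, 3)
    λ_12+ρ ↦ (0, 0, 1, 2)

The 12 indices split into 5 linkage classes (same alcove rep ⇔ same W_5-dot-orbit):

[[1, 4, 6, 8, 12], [2], [3, 11], [5], [7, 9, 10]]
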